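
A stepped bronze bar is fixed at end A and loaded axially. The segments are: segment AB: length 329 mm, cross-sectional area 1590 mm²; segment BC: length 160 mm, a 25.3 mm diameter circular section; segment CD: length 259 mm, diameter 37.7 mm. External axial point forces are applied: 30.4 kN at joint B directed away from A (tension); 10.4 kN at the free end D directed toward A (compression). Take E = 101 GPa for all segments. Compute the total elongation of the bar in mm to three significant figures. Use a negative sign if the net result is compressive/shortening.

-0.0157 mm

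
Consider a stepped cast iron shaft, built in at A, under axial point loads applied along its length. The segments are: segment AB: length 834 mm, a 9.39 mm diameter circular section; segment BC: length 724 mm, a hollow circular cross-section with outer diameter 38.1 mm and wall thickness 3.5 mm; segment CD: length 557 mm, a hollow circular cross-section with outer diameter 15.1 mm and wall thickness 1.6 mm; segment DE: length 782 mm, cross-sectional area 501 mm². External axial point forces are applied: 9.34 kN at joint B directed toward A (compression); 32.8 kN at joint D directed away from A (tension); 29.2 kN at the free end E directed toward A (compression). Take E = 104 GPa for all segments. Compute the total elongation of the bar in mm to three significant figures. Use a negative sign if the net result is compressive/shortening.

Internal axial forces (sectioning from the free end, tension +): N_DE = -29.2 kN, N_CD = 3.6 kN, N_BC = 3.6 kN, N_AB = -5.74 kN.
A_AB = 69.25 mm².
A_BC = 380.4 mm².
A_CD = 67.86 mm².
δ_AB = -5740·834/(69.25·104000) = -0.6647 mm
δ_BC = 3600·724/(380.4·104000) = 0.06587 mm
δ_CD = 3600·557/(67.86·104000) = 0.2841 mm
δ_DE = -29200·782/(501·104000) = -0.4382 mm
δ = Σδ_i = -0.7529 mm.

-0.753 mm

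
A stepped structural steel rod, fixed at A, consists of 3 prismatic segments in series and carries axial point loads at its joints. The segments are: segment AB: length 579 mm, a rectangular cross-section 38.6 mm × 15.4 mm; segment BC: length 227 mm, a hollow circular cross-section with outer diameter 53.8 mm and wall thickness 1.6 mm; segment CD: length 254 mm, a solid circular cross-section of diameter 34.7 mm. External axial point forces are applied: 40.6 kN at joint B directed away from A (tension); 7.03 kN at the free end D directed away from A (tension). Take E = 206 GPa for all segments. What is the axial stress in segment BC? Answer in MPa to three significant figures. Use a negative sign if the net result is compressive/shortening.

Internal axial forces (sectioning from the free end, tension +): N_CD = 7.03 kN, N_BC = 7.03 kN, N_AB = 47.63 kN.
A_BC = 262.4 mm².
σ_BC = N_BC/A_BC = 7030/262.4 = 26.79 MPa.

26.8 MPa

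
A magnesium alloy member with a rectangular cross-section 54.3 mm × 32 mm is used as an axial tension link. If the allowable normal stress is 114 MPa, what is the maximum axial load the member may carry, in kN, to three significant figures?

A = 1738 mm².
P_max = σ_allow · A = 114 · 1738 = 198100 N = 198.1 kN.

198 kN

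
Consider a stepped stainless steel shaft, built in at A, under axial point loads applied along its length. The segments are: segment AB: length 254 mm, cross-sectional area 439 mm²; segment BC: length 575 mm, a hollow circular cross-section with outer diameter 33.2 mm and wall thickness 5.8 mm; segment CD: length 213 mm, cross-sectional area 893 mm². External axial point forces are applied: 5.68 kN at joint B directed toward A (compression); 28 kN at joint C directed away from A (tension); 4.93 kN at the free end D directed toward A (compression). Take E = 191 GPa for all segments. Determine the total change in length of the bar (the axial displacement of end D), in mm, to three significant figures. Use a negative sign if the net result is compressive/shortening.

0.186 mm

Internal axial forces (sectioning from the free end, tension +): N_CD = -4.93 kN, N_BC = 23.07 kN, N_AB = 17.39 kN.
A_BC = 499.3 mm².
δ_AB = 17390·254/(439·191000) = 0.05268 mm
δ_BC = 23070·575/(499.3·191000) = 0.1391 mm
δ_CD = -4930·213/(893·191000) = -0.006157 mm
δ = Σδ_i = 0.1856 mm.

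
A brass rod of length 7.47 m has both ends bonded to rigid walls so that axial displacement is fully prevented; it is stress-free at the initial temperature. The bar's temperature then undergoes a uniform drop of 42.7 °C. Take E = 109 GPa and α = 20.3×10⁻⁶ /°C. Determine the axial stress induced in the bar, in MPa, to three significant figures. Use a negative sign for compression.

Free thermal expansion αLΔT = 20.3e-6 · 7470 · -42.7 = -6.475 mm.
The walls impose strain ε = −(-6.475)/7470 = 8.6681e-04; σ = Eε = 109000 · 8.6681e-04 = 94.48 MPa.

94.5 MPa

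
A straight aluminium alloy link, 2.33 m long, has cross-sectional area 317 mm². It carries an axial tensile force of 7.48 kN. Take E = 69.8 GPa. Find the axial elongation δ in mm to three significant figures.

0.788 mm

δ_mech = NL/(AE) = 7480·2330/(317·69800) = 0.7877 mm.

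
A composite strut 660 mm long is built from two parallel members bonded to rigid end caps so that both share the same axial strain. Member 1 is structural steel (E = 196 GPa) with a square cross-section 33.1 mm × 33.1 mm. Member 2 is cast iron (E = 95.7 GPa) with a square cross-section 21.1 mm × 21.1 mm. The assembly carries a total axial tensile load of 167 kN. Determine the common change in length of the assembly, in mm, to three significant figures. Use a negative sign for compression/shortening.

0.428 mm

A_1 = 1096 mm².
A_2 = 445.2 mm².
Equal strain + equilibrium ⇒ each member carries load in proportion to AE: A₁E₁ = 214700000 N, A₂E₂ = 42610000 N, ΣAE = 257300000 N.
δ = PL/ΣAE = 167000·660/257300000 = 0.4283 mm.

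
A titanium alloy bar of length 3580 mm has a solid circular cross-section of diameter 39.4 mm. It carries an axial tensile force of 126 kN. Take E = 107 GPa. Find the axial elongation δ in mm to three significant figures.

A = 1219 mm².
δ_mech = NL/(AE) = 126000·3580/(1219·107000) = 3.458 mm.

3.46 mm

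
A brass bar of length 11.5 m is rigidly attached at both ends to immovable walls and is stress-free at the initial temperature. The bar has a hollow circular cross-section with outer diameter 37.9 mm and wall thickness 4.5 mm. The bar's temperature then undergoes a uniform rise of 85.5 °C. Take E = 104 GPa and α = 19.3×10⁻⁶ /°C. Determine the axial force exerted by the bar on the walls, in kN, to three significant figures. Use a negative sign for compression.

-81.0 kN

Free thermal expansion αLΔT = 19.3e-6 · 11500 · 85.5 = 18.98 mm.
The walls impose strain ε = −(18.98)/11500 = -1.6501e-03; σ = Eε = 104000 · -1.6501e-03 = -171.6 MPa.
Wall reaction R = σ·A = -171.6·472.2 = -81030 N = -81.03 kN.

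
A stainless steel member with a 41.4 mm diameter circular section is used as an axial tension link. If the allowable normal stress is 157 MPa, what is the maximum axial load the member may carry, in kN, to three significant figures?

211 kN

A = 1346 mm².
P_max = σ_allow · A = 157 · 1346 = 211300 N = 211.3 kN.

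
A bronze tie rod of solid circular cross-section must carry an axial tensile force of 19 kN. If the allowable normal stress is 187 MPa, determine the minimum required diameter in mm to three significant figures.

11.4 mm

Required area A ≥ P/σ_allow = 19000/187 = 101.6 mm².
For a solid circular section, d ≥ √(4A/π) = 11.37 mm.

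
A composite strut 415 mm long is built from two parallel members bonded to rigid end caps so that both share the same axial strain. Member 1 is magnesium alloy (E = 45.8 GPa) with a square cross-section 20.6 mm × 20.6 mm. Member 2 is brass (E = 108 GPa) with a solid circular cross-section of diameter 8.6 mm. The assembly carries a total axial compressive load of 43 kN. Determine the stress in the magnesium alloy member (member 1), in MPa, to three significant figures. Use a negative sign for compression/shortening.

A_1 = 424.4 mm².
A_2 = 58.09 mm².
Equal strain + equilibrium ⇒ each member carries load in proportion to AE: A₁E₁ = 19440000 N, A₂E₂ = 6274000 N, ΣAE = 25710000 N.
σ₁ = P·E₁/ΣAE = -43000·45800/25710000 = -76.6 MPa.

-76.6 MPa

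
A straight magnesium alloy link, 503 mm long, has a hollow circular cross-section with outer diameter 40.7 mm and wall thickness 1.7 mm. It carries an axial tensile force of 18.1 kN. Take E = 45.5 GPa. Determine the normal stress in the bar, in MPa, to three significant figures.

86.9 MPa

A = 208.3 mm².
σ = N/A = 18100/208.3 = 86.9 MPa.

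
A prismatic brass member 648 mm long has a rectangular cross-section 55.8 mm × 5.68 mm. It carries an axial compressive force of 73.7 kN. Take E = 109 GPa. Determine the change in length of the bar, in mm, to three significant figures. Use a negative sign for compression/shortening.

A = 316.9 mm².
δ_mech = NL/(AE) = -73700·648/(316.9·109000) = -1.382 mm.

-1.38 mm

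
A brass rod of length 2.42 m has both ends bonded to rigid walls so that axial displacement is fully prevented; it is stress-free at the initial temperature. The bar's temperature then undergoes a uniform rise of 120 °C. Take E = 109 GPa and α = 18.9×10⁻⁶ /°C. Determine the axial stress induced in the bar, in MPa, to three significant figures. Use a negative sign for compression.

Free thermal expansion αLΔT = 18.9e-6 · 2420 · 120 = 5.489 mm.
The walls impose strain ε = −(5.489)/2420 = -2.2680e-03; σ = Eε = 109000 · -2.2680e-03 = -247.2 MPa.

-247 MPa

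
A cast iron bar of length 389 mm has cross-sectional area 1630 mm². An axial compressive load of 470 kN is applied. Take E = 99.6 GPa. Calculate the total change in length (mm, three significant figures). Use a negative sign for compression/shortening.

δ_mech = NL/(AE) = -470000·389/(1630·99600) = -1.126 mm.

-1.13 mm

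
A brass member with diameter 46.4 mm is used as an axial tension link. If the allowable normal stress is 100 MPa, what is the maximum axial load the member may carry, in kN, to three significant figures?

A = 1691 mm².
P_max = σ_allow · A = 100 · 1691 = 169100 N = 169.1 kN.

169 kN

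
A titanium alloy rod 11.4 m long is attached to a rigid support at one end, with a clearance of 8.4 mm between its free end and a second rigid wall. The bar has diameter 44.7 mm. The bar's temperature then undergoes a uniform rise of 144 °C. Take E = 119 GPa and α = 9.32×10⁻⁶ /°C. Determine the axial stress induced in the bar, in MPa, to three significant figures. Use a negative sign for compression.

-72.0 MPa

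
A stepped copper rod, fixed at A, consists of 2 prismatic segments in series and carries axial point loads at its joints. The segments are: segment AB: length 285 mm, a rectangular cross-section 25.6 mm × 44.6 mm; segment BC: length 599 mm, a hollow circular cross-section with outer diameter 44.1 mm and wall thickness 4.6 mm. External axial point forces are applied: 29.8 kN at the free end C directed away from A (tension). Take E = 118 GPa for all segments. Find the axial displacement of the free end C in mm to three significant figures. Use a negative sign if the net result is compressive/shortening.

Internal axial forces (sectioning from the free end, tension +): N_BC = 29.8 kN, N_AB = 29.8 kN.
A_AB = 1142 mm².
A_BC = 570.8 mm².
δ_AB = 29800·285/(1142·118000) = 0.06304 mm
δ_BC = 29800·599/(570.8·118000) = 0.265 mm
δ = Σδ_i = 0.328 mm.

0.328 mm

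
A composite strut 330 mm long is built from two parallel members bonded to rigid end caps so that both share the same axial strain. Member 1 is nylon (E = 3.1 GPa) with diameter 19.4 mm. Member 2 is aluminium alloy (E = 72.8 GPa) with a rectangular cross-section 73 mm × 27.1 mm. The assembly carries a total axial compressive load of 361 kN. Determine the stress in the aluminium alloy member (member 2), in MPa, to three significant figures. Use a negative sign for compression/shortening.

-181 MPa

A_1 = 295.6 mm².
A_2 = 1978 mm².
Equal strain + equilibrium ⇒ each member carries load in proportion to AE: A₁E₁ = 916300 N, A₂E₂ = 144000000 N, ΣAE = 144900000 N.
σ₂ = P·E₂/ΣAE = -361000·72800/144900000 = -181.3 MPa.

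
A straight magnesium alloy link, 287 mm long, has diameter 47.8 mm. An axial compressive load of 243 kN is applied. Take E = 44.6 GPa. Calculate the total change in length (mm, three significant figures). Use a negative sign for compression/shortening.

-0.871 mm

A = 1795 mm².
δ_mech = NL/(AE) = -243000·287/(1795·44600) = -0.8714 mm.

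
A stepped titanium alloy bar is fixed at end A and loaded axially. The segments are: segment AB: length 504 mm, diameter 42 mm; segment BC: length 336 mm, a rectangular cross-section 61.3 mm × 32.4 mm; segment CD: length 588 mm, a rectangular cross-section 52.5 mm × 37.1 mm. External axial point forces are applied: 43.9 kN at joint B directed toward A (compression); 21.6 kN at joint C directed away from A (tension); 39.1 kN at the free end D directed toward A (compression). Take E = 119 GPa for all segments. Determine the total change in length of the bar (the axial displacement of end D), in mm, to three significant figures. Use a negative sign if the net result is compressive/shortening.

-0.312 mm

Internal axial forces (sectioning from the free end, tension +): N_CD = -39.1 kN, N_BC = -17.5 kN, N_AB = -61.4 kN.
A_AB = 1385 mm².
A_BC = 1986 mm².
A_CD = 1948 mm².
δ_AB = -61400·504/(1385·119000) = -0.1877 mm
δ_BC = -17500·336/(1986·119000) = -0.02488 mm
δ_CD = -39100·588/(1948·119000) = -0.09919 mm
δ = Σδ_i = -0.3118 mm.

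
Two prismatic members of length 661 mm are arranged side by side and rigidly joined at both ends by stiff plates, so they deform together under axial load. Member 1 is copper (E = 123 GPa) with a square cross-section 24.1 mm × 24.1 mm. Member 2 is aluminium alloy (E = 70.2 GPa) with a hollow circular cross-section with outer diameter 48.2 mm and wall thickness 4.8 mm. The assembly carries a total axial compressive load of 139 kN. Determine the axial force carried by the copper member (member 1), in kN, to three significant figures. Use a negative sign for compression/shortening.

A_1 = 580.8 mm².
A_2 = 654.5 mm².
Equal strain + equilibrium ⇒ each member carries load in proportion to AE: A₁E₁ = 71440000 N, A₂E₂ = 45940000 N, ΣAE = 117400000 N.
F₁ = P·A₁E₁/ΣAE = -139000·71440000/117400000 = -84600 N.

-84.6 kN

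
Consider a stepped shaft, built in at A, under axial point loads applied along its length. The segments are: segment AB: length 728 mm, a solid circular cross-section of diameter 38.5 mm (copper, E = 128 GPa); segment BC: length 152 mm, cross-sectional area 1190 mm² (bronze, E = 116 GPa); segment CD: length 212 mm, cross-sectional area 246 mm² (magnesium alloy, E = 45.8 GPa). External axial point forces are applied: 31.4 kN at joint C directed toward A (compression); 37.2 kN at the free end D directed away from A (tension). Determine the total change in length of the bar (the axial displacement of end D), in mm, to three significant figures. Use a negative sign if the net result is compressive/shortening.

0.735 mm

Internal axial forces (sectioning from the free end, tension +): N_CD = 37.2 kN, N_BC = 5.8 kN, N_AB = 5.8 kN.
A_AB = 1164 mm².
δ_AB = 5800·728/(1164·128000) = 0.02834 mm
δ_BC = 5800·152/(1190·116000) = 0.006387 mm
δ_CD = 37200·212/(246·45800) = 0.7 mm
δ = Σδ_i = 0.7347 mm.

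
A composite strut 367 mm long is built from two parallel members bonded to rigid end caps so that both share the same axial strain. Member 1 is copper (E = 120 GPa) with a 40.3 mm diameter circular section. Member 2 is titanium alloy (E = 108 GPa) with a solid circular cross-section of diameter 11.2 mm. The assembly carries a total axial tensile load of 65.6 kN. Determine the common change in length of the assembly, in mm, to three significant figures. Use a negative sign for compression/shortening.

0.147 mm

A_1 = 1276 mm².
A_2 = 98.52 mm².
Equal strain + equilibrium ⇒ each member carries load in proportion to AE: A₁E₁ = 153100000 N, A₂E₂ = 10640000 N, ΣAE = 163700000 N.
δ = PL/ΣAE = 65600·367/163700000 = 0.1471 mm.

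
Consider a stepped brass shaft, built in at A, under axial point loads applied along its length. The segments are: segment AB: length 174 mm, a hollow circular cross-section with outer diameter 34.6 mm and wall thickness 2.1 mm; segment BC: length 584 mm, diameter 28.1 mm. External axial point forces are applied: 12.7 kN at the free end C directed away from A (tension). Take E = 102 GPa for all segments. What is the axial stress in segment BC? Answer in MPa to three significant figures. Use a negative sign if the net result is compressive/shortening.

20.5 MPa

Internal axial forces (sectioning from the free end, tension +): N_BC = 12.7 kN, N_AB = 12.7 kN.
A_BC = 620.2 mm².
σ_BC = N_BC/A_BC = 12700/620.2 = 20.48 MPa.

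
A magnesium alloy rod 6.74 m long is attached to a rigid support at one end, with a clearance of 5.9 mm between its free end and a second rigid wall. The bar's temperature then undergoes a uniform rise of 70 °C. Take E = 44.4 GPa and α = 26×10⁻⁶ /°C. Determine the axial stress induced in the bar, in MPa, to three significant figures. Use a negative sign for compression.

-41.9 MPa

Free thermal expansion αLΔT = 26e-6 · 6740 · 70 = 12.27 mm.
The walls engage after the gap closes; constrained expansion = 12.27 − 5.9 = 6.367 mm.
The walls impose strain ε = −(6.367)/6740 = -9.4463e-04; σ = Eε = 44400 · -9.4463e-04 = -41.94 MPa.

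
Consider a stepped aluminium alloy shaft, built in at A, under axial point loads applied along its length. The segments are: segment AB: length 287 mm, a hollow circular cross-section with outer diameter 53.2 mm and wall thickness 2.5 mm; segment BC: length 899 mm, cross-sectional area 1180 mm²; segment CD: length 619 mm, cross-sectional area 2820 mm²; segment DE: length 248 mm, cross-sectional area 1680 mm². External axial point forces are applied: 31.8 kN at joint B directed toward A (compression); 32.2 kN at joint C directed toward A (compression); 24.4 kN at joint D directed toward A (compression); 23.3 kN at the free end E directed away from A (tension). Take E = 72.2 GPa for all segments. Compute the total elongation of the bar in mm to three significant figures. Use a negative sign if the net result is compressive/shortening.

Internal axial forces (sectioning from the free end, tension +): N_DE = 23.3 kN, N_CD = -1.1 kN, N_BC = -33.3 kN, N_AB = -65.1 kN.
A_AB = 398.2 mm².
δ_AB = -65100·287/(398.2·72200) = -0.6499 mm
δ_BC = -33300·899/(1180·72200) = -0.3514 mm
δ_CD = -1100·619/(2820·72200) = -0.003344 mm
δ_DE = 23300·248/(1680·72200) = 0.04764 mm
δ = Σδ_i = -0.957 mm.

-0.957 mm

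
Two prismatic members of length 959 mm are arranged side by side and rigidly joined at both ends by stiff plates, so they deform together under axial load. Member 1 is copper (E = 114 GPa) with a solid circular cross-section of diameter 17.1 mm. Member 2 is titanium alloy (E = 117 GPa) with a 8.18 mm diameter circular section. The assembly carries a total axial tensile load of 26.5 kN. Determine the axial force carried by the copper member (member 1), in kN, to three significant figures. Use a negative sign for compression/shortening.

21.5 kN

A_1 = 229.7 mm².
A_2 = 52.55 mm².
Equal strain + equilibrium ⇒ each member carries load in proportion to AE: A₁E₁ = 26180000 N, A₂E₂ = 6149000 N, ΣAE = 32330000 N.
F₁ = P·A₁E₁/ΣAE = 26500·26180000/32330000 = 21460 N.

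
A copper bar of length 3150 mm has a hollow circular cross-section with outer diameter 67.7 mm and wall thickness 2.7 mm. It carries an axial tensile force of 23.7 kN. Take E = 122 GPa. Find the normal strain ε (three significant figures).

A = 551.3 mm².
σ = N/A = 42.99 MPa; ε = σ/E = 42.99/122000 = 3.523e-04.

3.52e-04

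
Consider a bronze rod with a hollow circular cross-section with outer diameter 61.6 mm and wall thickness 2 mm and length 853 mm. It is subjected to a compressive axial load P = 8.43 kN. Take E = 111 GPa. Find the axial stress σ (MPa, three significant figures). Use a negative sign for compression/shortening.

-22.5 MPa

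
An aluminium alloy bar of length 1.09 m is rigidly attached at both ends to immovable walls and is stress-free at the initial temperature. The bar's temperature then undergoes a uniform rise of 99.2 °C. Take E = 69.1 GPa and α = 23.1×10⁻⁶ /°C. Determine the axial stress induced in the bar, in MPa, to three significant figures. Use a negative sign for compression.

Free thermal expansion αLΔT = 23.1e-6 · 1090 · 99.2 = 2.498 mm.
The walls impose strain ε = −(2.498)/1090 = -2.2915e-03; σ = Eε = 69100 · -2.2915e-03 = -158.3 MPa.

-158 MPa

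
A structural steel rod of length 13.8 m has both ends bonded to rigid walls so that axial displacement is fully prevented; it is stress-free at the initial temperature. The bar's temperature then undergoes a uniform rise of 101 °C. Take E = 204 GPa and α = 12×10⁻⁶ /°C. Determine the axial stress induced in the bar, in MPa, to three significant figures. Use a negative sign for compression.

-247 MPa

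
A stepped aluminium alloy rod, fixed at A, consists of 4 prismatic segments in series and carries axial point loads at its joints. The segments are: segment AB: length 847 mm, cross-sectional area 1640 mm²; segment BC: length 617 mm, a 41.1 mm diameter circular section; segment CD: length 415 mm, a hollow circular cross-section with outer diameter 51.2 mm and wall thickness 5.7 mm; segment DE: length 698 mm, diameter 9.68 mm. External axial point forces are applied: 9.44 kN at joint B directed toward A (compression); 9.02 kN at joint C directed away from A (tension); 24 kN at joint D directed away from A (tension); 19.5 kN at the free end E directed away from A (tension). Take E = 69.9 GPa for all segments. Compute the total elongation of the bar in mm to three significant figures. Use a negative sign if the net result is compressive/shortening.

3.63 mm

Internal axial forces (sectioning from the free end, tension +): N_DE = 19.5 kN, N_CD = 43.5 kN, N_BC = 52.52 kN, N_AB = 43.08 kN.
A_BC = 1327 mm².
A_CD = 814.8 mm².
A_DE = 73.59 mm².
δ_AB = 43080·847/(1640·69900) = 0.3183 mm
δ_BC = 52520·617/(1327·69900) = 0.3494 mm
δ_CD = 43500·415/(814.8·69900) = 0.317 mm
δ_DE = 19500·698/(73.59·69900) = 2.646 mm
δ = Σδ_i = 3.631 mm.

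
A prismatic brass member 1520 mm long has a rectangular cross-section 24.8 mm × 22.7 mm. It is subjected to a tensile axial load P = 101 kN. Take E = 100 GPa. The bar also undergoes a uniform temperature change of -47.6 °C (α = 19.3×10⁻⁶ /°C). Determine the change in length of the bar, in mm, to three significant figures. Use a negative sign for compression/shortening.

A = 563 mm².
δ_mech = NL/(AE) = 101000·1520/(563·100000) = 2.727 mm.
δ_thermal = αLΔT = 19.3e-6·1520·-47.6 = -1.396 mm.
δ = δ_mech + δ_thermal = 1.331 mm.

1.33 mm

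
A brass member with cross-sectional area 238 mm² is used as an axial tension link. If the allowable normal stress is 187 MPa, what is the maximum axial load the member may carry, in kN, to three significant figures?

44.5 kN

P_max = σ_allow · A = 187 · 238 = 44510 N = 44.51 kN.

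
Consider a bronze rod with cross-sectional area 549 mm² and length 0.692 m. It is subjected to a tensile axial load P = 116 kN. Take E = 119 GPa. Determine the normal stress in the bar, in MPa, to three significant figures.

σ = N/A = 116000/549 = 211.3 MPa.

211 MPa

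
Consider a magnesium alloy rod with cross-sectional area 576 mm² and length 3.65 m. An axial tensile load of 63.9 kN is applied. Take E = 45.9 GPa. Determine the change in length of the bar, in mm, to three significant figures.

δ_mech = NL/(AE) = 63900·3650/(576·45900) = 8.822 mm.

8.82 mm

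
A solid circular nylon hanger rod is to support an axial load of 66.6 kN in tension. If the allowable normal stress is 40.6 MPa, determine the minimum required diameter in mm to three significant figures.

Required area A ≥ P/σ_allow = 66600/40.6 = 1640 mm².
For a solid circular section, d ≥ √(4A/π) = 45.7 mm.

45.7 mm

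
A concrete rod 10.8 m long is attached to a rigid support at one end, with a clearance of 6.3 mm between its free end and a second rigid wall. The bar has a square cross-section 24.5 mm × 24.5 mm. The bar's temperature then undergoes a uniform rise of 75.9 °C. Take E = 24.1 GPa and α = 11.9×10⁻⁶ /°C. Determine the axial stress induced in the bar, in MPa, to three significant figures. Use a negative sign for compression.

Free thermal expansion αLΔT = 11.9e-6 · 10800 · 75.9 = 9.755 mm.
The walls engage after the gap closes; constrained expansion = 9.755 − 6.3 = 3.455 mm.
The walls impose strain ε = −(3.455)/10800 = -3.1988e-04; σ = Eε = 24100 · -3.1988e-04 = -7.709 MPa.

-7.71 MPa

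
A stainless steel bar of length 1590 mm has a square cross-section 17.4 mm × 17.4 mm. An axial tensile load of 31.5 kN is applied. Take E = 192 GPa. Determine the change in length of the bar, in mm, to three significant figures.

0.862 mm

A = 302.8 mm².
δ_mech = NL/(AE) = 31500·1590/(302.8·192000) = 0.8616 mm.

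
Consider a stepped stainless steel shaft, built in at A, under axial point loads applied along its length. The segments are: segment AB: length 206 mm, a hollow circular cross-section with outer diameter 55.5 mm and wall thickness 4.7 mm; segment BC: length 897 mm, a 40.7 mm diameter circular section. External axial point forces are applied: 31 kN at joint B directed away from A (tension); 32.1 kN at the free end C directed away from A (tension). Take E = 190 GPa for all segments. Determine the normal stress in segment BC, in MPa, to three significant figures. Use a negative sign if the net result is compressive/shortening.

24.7 MPa

Internal axial forces (sectioning from the free end, tension +): N_BC = 32.1 kN, N_AB = 63.1 kN.
A_BC = 1301 mm².
σ_BC = N_BC/A_BC = 32100/1301 = 24.67 MPa.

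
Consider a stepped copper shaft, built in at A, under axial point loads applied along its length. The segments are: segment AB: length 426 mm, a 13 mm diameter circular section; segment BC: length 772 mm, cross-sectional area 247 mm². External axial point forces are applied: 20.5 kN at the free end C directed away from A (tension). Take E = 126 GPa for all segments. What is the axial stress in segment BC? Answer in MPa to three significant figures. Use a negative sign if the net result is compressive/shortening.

Internal axial forces (sectioning from the free end, tension +): N_BC = 20.5 kN, N_AB = 20.5 kN.
σ_BC = N_BC/A_BC = 20500/247 = 83 MPa.

83.0 MPa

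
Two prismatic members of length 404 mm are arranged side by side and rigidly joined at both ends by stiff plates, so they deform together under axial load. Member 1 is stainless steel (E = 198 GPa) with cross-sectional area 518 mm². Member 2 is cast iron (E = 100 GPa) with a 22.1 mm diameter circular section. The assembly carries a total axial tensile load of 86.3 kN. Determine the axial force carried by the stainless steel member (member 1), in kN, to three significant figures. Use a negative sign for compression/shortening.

A_2 = 383.6 mm².
Equal strain + equilibrium ⇒ each member carries load in proportion to AE: A₁E₁ = 102600000 N, A₂E₂ = 38360000 N, ΣAE = 140900000 N.
F₁ = P·A₁E₁/ΣAE = 86300·102600000/140900000 = 62810 N.

62.8 kN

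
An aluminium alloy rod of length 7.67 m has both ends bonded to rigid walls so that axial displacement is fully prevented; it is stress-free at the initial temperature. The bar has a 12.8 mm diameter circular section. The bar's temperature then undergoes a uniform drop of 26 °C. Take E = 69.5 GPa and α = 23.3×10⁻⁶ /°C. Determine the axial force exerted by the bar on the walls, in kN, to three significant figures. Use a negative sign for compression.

Free thermal expansion αLΔT = 23.3e-6 · 7670 · -26 = -4.646 mm.
The walls impose strain ε = −(-4.646)/7670 = 6.0580e-04; σ = Eε = 69500 · 6.0580e-04 = 42.1 MPa.
Wall reaction R = σ·A = 42.1·128.7 = 5418 N = 5.418 kN.

5.42 kN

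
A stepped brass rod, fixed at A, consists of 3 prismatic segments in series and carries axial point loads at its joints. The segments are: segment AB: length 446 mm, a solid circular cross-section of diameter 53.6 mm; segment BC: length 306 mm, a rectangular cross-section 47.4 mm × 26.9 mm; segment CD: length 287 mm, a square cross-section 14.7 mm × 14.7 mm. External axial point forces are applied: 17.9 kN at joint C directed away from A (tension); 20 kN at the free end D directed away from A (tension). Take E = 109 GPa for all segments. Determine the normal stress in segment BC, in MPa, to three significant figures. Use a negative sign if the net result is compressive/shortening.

Internal axial forces (sectioning from the free end, tension +): N_CD = 20 kN, N_BC = 37.9 kN, N_AB = 37.9 kN.
A_BC = 1275 mm².
σ_BC = N_BC/A_BC = 37900/1275 = 29.72 MPa.

29.7 MPa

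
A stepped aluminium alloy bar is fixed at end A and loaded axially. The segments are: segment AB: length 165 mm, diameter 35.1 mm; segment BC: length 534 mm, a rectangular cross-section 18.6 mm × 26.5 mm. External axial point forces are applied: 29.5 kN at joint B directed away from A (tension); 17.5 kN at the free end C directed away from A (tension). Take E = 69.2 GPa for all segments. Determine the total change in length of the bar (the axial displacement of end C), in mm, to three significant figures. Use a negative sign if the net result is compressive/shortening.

0.390 mm

Internal axial forces (sectioning from the free end, tension +): N_BC = 17.5 kN, N_AB = 47 kN.
A_AB = 967.6 mm².
A_BC = 492.9 mm².
δ_AB = 47000·165/(967.6·69200) = 0.1158 mm
δ_BC = 17500·534/(492.9·69200) = 0.274 mm
δ = Σδ_i = 0.3898 mm.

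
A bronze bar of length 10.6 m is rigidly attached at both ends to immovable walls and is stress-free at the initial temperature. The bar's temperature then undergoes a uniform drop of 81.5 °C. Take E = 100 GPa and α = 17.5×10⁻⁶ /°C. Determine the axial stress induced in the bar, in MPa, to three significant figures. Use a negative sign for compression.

143 MPa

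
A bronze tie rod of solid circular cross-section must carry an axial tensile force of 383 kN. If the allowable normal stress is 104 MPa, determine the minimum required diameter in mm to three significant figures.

68.5 mm

Required area A ≥ P/σ_allow = 383000/104 = 3683 mm².
For a solid circular section, d ≥ √(4A/π) = 68.48 mm.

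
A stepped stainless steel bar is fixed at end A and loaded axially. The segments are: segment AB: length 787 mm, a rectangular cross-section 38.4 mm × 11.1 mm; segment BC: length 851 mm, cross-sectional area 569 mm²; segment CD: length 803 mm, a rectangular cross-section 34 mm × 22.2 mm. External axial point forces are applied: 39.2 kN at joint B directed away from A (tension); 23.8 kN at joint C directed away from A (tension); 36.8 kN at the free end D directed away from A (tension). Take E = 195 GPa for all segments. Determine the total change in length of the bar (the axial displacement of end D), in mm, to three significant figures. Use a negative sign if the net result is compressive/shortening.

Internal axial forces (sectioning from the free end, tension +): N_CD = 36.8 kN, N_BC = 60.6 kN, N_AB = 99.8 kN.
A_AB = 426.2 mm².
A_CD = 754.8 mm².
δ_AB = 99800·787/(426.2·195000) = 0.945 mm
δ_BC = 60600·851/(569·195000) = 0.4648 mm
δ_CD = 36800·803/(754.8·195000) = 0.2008 mm
δ = Σδ_i = 1.611 mm.

1.61 mm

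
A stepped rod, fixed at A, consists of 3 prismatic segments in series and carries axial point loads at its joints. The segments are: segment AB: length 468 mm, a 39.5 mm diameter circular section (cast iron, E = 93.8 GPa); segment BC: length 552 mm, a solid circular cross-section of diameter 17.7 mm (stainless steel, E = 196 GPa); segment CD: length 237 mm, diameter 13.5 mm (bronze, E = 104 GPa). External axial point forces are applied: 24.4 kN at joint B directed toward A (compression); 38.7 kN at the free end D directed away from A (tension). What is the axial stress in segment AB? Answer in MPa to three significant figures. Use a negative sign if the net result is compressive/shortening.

11.7 MPa

Internal axial forces (sectioning from the free end, tension +): N_CD = 38.7 kN, N_BC = 38.7 kN, N_AB = 14.3 kN.
A_AB = 1225 mm².
σ_AB = N_AB/A_AB = 14300/1225 = 11.67 MPa.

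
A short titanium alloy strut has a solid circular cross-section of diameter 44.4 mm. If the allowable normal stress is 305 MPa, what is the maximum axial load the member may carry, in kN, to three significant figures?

A = 1548 mm².
P_max = σ_allow · A = 305 · 1548 = 472200 N = 472.2 kN.

472 kN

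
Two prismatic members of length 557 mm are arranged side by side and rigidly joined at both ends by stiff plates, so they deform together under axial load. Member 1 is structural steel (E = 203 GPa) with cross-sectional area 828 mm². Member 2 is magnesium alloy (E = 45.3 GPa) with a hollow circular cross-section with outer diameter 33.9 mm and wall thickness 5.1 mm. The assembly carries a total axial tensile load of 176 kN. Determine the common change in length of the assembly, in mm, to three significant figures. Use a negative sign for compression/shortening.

A_2 = 461.4 mm².
Equal strain + equilibrium ⇒ each member carries load in proportion to AE: A₁E₁ = 168100000 N, A₂E₂ = 20900000 N, ΣAE = 189000000 N.
δ = PL/ΣAE = 176000·557/189000000 = 0.5187 mm.

0.519 mm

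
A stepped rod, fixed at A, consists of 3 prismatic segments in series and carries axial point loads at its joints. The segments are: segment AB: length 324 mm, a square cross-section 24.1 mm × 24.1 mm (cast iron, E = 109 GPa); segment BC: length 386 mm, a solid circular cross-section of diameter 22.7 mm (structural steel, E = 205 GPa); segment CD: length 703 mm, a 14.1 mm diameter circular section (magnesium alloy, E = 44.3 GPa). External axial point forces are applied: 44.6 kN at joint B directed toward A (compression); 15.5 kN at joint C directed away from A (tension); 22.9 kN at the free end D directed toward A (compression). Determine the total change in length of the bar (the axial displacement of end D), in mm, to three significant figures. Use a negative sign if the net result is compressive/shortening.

-2.63 mm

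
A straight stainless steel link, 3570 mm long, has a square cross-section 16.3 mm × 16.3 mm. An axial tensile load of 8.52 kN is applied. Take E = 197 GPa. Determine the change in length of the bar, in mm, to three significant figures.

0.581 mm

A = 265.7 mm².
δ_mech = NL/(AE) = 8520·3570/(265.7·197000) = 0.5811 mm.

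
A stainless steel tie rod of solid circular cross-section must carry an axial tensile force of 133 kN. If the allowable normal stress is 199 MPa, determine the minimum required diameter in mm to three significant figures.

29.2 mm

Required area A ≥ P/σ_allow = 133000/199 = 668.3 mm².
For a solid circular section, d ≥ √(4A/π) = 29.17 mm.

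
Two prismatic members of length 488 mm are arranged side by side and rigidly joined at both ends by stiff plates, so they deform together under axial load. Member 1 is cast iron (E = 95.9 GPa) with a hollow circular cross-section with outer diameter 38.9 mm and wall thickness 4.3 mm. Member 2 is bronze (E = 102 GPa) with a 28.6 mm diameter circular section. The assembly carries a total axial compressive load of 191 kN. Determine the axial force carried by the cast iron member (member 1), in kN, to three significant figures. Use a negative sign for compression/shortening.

-77.6 kN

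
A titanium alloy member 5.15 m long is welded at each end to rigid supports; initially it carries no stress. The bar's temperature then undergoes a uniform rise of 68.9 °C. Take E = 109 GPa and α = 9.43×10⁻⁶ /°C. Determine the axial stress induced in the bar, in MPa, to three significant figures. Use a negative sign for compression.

Free thermal expansion αLΔT = 9.43e-6 · 5150 · 68.9 = 3.346 mm.
The walls impose strain ε = −(3.346)/5150 = -6.4973e-04; σ = Eε = 109000 · -6.4973e-04 = -70.82 MPa.

-70.8 MPa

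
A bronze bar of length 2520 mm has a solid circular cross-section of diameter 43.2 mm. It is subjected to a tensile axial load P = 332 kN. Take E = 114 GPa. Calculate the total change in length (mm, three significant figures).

A = 1466 mm².
δ_mech = NL/(AE) = 332000·2520/(1466·114000) = 5.007 mm.

5.01 mm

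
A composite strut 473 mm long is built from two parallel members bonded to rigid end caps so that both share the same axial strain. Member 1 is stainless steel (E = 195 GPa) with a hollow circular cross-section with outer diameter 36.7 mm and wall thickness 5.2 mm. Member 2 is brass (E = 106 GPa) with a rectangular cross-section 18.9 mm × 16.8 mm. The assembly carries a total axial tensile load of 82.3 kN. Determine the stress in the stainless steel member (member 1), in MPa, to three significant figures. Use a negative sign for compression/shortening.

120 MPa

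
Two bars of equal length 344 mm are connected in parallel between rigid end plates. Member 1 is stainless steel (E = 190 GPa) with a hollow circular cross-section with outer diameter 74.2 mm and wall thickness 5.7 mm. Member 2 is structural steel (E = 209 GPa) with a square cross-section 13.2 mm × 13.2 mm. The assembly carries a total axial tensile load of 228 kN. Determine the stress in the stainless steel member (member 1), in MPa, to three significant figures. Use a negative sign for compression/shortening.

A_1 = 1227 mm².
A_2 = 174.2 mm².
Equal strain + equilibrium ⇒ each member carries load in proportion to AE: A₁E₁ = 233100000 N, A₂E₂ = 36420000 N, ΣAE = 269500000 N.
σ₁ = P·E₁/ΣAE = 228000·190000/269500000 = 160.8 MPa.

161 MPa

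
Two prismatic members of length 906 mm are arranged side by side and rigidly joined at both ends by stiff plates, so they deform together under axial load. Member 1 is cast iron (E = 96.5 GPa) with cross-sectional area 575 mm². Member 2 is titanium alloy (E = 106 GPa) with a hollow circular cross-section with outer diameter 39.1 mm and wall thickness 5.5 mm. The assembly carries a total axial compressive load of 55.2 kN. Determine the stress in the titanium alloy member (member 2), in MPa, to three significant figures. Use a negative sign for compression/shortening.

A_2 = 580.6 mm².
Equal strain + equilibrium ⇒ each member carries load in proportion to AE: A₁E₁ = 55490000 N, A₂E₂ = 61540000 N, ΣAE = 117000000 N.
σ₂ = P·E₂/ΣAE = -55200·106000/117000000 = -50 MPa.

-50.0 MPa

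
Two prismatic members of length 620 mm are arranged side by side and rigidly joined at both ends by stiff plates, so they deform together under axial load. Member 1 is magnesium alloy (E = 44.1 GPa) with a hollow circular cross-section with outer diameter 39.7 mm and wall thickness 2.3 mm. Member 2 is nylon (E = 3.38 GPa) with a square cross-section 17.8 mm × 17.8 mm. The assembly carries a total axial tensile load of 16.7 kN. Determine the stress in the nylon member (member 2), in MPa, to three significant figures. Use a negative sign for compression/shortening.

A_1 = 270.2 mm².
A_2 = 316.8 mm².
Equal strain + equilibrium ⇒ each member carries load in proportion to AE: A₁E₁ = 11920000 N, A₂E₂ = 1071000 N, ΣAE = 12990000 N.
σ₂ = P·E₂/ΣAE = 16700·3380/12990000 = 4.346 MPa.

4.35 MPa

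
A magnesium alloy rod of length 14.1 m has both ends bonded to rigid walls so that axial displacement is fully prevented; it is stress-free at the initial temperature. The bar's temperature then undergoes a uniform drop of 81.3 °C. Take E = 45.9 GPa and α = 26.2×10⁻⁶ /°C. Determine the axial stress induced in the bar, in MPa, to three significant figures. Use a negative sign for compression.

97.8 MPa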